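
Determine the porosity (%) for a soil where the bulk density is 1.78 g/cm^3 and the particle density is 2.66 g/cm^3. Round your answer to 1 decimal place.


Step 1: Formula: n = 100 * (1 - BD / PD)
Step 2: n = 100 * (1 - 1.78 / 2.66)
Step 3: n = 100 * (1 - 0.66917)
Step 4: n = 33.1%

33.1


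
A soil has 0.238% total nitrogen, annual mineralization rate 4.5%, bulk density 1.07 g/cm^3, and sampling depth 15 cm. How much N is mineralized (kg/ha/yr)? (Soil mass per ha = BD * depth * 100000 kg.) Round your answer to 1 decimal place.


Step 1: Soil mass per ha = BD * depth * 100000 = 1.07 * 15 * 100000 = 1605000 kg
Step 2: Total N pool = soil mass * N%/100 = 1605000 * 0.238/100 = 3819.9 kg/ha
Step 3: N mineralized = N pool * rate%/100 = 3819.9 * 4.5/100 = 171.9 kg/ha/yr

171.9


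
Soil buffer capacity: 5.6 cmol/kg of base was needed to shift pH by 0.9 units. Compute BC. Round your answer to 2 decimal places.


Step 1: BC = change in base / change in pH
Step 2: BC = 5.6 / 0.9
Step 3: BC = 6.22 cmol/(kg*pH unit)

6.22


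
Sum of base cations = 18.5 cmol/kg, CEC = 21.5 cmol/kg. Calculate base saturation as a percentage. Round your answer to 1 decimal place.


Step 1: BS = 100 * (sum of bases) / CEC
Step 2: BS = 100 * 18.5 / 21.5
Step 3: BS = 86.0%

86.0


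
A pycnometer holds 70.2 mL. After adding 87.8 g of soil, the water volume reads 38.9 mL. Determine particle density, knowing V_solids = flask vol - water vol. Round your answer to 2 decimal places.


Step 1: Volume of solids = flask volume - water volume with soil
Step 2: V_solids = 70.2 - 38.9 = 31.3 mL
Step 3: Particle density = mass / V_solids = 87.8 / 31.3 = 2.81 g/cm^3

2.81


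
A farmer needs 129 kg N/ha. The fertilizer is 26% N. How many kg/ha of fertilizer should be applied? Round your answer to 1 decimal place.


Step 1: Fertilizer rate = target N / (N content / 100)
Step 2: Rate = 129 / (26 / 100)
Step 3: Rate = 129 / 0.26
Step 4: Rate = 496.2 kg/ha

496.2


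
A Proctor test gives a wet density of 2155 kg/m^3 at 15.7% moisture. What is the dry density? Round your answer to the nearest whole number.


Step 1: Dry density = wet density / (1 + w/100)
Step 2: Dry density = 2155 / (1 + 15.7/100)
Step 3: Dry density = 2155 / 1.157
Step 4: Dry density = 1863 kg/m^3

1863


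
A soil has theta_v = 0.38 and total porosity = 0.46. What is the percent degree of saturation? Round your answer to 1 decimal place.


Step 1: S = 100 * theta_v / n
Step 2: S = 100 * 0.38 / 0.46
Step 3: S = 82.6%

82.6


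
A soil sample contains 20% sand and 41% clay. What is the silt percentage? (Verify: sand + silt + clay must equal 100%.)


Step 1: sand + silt + clay = 100%
Step 2: silt = 100 - sand - clay
Step 3: silt = 100 - 20 - 41
Step 4: silt = 39%

39


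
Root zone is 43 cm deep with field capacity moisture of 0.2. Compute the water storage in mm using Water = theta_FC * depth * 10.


Step 1: Water (mm) = theta_FC * depth (cm) * 10
Step 2: Water = 0.2 * 43 * 10
Step 3: Water = 86.0 mm

86.0


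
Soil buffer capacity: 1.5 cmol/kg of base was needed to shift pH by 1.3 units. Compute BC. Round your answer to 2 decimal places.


Step 1: BC = change in base / change in pH
Step 2: BC = 1.5 / 1.3
Step 3: BC = 1.15 cmol/(kg*pH unit)

1.15


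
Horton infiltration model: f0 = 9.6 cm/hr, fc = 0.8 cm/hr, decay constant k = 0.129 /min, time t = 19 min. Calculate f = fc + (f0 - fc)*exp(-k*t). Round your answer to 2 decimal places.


Step 1: f = fc + (f0 - fc) * exp(-k * t)
Step 2: exp(-0.129 * 19) = 0.086207
Step 3: f = 0.8 + (9.6 - 0.8) * 0.086207
Step 4: f = 0.8 + 8.8 * 0.086207
Step 5: f = 1.56 cm/hr

1.56


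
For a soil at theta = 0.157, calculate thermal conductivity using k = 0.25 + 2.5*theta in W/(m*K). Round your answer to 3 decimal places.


Step 1: k = 0.25 + 2.5 * theta
Step 2: k = 0.25 + 2.5 * 0.157
Step 3: k = 0.25 + 0.393
Step 4: k = 0.643 W/(m*K)

0.643


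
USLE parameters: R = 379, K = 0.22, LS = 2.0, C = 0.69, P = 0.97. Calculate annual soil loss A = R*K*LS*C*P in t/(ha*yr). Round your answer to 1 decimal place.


Step 1: A = R * K * LS * C * P
Step 2: R * K = 379 * 0.22 = 83.38
Step 3: (R*K) * LS = 83.38 * 2.0 = 166.76
Step 4: * C * P = 166.76 * 0.69 * 0.97 = 111.6
Step 5: A = 111.6 t/(ha*yr)

111.6


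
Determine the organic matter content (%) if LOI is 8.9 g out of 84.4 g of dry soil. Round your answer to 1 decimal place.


Step 1: OM% = 100 * LOI / sample mass
Step 2: OM = 100 * 8.9 / 84.4
Step 3: OM = 10.5%

10.5


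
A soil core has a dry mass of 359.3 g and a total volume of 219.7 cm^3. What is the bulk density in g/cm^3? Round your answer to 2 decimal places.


Step 1: Identify the formula: BD = dry mass / volume
Step 2: Substitute values: BD = 359.3 / 219.7
Step 3: BD = 1.64 g/cm^3

1.64


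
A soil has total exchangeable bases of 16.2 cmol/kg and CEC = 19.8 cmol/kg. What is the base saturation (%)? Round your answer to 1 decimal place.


Step 1: BS = 100 * (sum of bases) / CEC
Step 2: BS = 100 * 16.2 / 19.8
Step 3: BS = 81.8%

81.8


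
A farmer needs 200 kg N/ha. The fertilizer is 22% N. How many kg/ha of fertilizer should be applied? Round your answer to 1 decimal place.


Step 1: Fertilizer rate = target N / (N content / 100)
Step 2: Rate = 200 / (22 / 100)
Step 3: Rate = 200 / 0.22
Step 4: Rate = 909.1 kg/ha

909.1


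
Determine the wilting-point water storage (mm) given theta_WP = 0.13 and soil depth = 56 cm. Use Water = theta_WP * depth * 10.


Step 1: Water (mm) = theta_WP * depth * 10
Step 2: Water = 0.13 * 56 * 10
Step 3: Water = 72.8 mm

72.8


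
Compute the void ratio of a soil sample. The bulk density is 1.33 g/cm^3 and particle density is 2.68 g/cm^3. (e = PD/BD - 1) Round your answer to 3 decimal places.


Step 1: e = PD / BD - 1
Step 2: e = 2.68 / 1.33 - 1
Step 3: e = 2.01504 - 1
Step 4: e = 1.015

1.015


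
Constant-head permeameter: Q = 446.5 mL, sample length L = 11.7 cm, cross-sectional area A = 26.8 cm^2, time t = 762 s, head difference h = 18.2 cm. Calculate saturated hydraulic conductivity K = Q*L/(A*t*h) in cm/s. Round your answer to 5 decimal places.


Step 1: K = Q * L / (A * t * h)
Step 2: Numerator = 446.5 * 11.7 = 5224.05
Step 3: Denominator = 26.8 * 762 * 18.2 = 371673.12
Step 4: K = 5224.05 / 371673.12 = 0.01406 cm/s

0.01406


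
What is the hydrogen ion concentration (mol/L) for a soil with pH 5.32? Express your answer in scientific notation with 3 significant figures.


Step 1: [H+] = 10^(-pH)
Step 2: [H+] = 10^(-5.32)
Step 3: [H+] = 4.79e-06 mol/L

4.79e-06


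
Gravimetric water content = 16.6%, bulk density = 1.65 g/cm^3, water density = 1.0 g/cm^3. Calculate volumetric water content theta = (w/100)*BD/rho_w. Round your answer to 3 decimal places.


Step 1: theta = (w / 100) * BD / rho_w
Step 2: theta = (16.6 / 100) * 1.65 / 1.0
Step 3: theta = 0.166 * 1.65
Step 4: theta = 0.274

0.274


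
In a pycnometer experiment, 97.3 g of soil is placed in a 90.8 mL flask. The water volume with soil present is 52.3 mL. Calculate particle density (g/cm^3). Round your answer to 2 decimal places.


Step 1: Volume of solids = flask volume - water volume with soil
Step 2: V_solids = 90.8 - 52.3 = 38.5 mL
Step 3: Particle density = mass / V_solids = 97.3 / 38.5 = 2.53 g/cm^3

2.53


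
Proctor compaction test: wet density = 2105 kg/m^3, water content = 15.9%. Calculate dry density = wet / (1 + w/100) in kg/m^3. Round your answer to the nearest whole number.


Step 1: Dry density = wet density / (1 + w/100)
Step 2: Dry density = 2105 / (1 + 15.9/100)
Step 3: Dry density = 2105 / 1.159
Step 4: Dry density = 1816 kg/m^3

1816


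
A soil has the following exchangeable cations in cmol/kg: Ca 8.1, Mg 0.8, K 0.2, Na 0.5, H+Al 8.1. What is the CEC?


Step 1: CEC = Ca + Mg + K + Na + (H+Al)
Step 2: CEC = 8.1 + 0.8 + 0.2 + 0.5 + 8.1
Step 3: CEC = 17.7 cmol/kg

17.7


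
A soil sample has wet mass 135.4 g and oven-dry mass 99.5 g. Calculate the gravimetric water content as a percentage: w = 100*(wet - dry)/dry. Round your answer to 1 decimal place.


Step 1: Water mass = wet - dry = 135.4 - 99.5 = 35.9 g
Step 2: w = 100 * water mass / dry mass
Step 3: w = 100 * 35.9 / 99.5 = 36.1%

36.1


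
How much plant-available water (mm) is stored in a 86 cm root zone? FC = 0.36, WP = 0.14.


Step 1: Available water = (FC - WP) * depth * 10
Step 2: AW = (0.36 - 0.14) * 86 * 10
Step 3: AW = 0.22 * 86 * 10
Step 4: AW = 189.2 mm

189.2


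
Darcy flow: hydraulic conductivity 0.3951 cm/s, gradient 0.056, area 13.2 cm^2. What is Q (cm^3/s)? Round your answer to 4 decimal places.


Step 1: Apply Darcy's law: Q = K * i * A
Step 2: Q = 0.3951 * 0.056 * 13.2
Step 3: Q = 0.2921 cm^3/s

0.2921


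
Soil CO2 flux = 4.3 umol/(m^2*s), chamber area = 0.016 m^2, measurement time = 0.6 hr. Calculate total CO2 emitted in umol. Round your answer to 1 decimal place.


Step 1: Convert time to seconds: 0.6 hr * 3600 = 2160.0 s
Step 2: Total = flux * area * time_s
Step 3: Total = 4.3 * 0.016 * 2160.0
Step 4: Total = 148.6 umol

148.6


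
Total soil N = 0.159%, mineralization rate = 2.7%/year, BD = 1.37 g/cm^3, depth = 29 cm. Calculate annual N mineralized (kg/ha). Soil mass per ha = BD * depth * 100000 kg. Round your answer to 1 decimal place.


Step 1: Soil mass per ha = BD * depth * 100000 = 1.37 * 29 * 100000 = 3973000 kg
Step 2: Total N pool = soil mass * N%/100 = 3973000 * 0.159/100 = 6317.07 kg/ha
Step 3: N mineralized = N pool * rate%/100 = 6317.07 * 2.7/100 = 170.6 kg/ha/yr

170.6


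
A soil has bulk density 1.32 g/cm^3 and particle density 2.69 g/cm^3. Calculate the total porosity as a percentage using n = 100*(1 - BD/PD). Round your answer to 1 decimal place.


Step 1: Formula: n = 100 * (1 - BD / PD)
Step 2: n = 100 * (1 - 1.32 / 2.69)
Step 3: n = 100 * (1 - 0.49071)
Step 4: n = 50.9%

50.9


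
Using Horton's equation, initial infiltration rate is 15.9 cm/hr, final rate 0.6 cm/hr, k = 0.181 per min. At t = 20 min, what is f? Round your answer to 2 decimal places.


Step 1: f = fc + (f0 - fc) * exp(-k * t)
Step 2: exp(-0.181 * 20) = 0.026783
Step 3: f = 0.6 + (15.9 - 0.6) * 0.026783
Step 4: f = 0.6 + 15.3 * 0.026783
Step 5: f = 1.01 cm/hr

1.01


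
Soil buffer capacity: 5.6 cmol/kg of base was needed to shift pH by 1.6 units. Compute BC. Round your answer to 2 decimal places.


Step 1: BC = change in base / change in pH
Step 2: BC = 5.6 / 1.6
Step 3: BC = 3.5 cmol/(kg*pH unit)

3.5


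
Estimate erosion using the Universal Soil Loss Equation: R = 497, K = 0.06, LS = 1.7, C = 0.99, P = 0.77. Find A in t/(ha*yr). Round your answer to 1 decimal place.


Step 1: A = R * K * LS * C * P
Step 2: R * K = 497 * 0.06 = 29.82
Step 3: (R*K) * LS = 29.82 * 1.7 = 50.694
Step 4: * C * P = 50.694 * 0.99 * 0.77 = 38.6
Step 5: A = 38.6 t/(ha*yr)

38.6


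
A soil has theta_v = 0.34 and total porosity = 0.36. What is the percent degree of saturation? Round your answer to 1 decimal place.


Step 1: S = 100 * theta_v / n
Step 2: S = 100 * 0.34 / 0.36
Step 3: S = 94.4%

94.4


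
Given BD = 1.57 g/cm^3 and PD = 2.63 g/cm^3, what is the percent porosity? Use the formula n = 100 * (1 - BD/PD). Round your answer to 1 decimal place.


Step 1: Formula: n = 100 * (1 - BD / PD)
Step 2: n = 100 * (1 - 1.57 / 2.63)
Step 3: n = 100 * (1 - 0.59696)
Step 4: n = 40.3%

40.3


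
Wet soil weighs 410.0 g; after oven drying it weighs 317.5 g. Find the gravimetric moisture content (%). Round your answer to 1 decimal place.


Step 1: Water mass = wet - dry = 410.0 - 317.5 = 92.5 g
Step 2: w = 100 * water mass / dry mass
Step 3: w = 100 * 92.5 / 317.5 = 29.1%

29.1


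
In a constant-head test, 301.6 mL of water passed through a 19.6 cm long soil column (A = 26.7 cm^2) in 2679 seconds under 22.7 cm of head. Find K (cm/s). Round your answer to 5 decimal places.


Step 1: K = Q * L / (A * t * h)
Step 2: Numerator = 301.6 * 19.6 = 5911.36
Step 3: Denominator = 26.7 * 2679 * 22.7 = 1623715.11
Step 4: K = 5911.36 / 1623715.11 = 0.00364 cm/s

0.00364


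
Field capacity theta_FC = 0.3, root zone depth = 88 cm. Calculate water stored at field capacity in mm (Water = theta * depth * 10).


Step 1: Water (mm) = theta_FC * depth (cm) * 10
Step 2: Water = 0.3 * 88 * 10
Step 3: Water = 264.0 mm

264.0


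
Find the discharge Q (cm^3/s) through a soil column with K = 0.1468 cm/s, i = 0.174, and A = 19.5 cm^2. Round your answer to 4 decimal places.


Step 1: Apply Darcy's law: Q = K * i * A
Step 2: Q = 0.1468 * 0.174 * 19.5
Step 3: Q = 0.4981 cm^3/s

0.4981


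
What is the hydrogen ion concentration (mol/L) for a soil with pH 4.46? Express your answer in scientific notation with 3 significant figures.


Step 1: [H+] = 10^(-pH)
Step 2: [H+] = 10^(-4.46)
Step 3: [H+] = 3.47e-05 mol/L

3.47e-05


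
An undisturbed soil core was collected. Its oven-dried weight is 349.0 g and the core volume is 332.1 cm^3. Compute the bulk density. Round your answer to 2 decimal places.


Step 1: Identify the formula: BD = dry mass / volume
Step 2: Substitute values: BD = 349.0 / 332.1
Step 3: BD = 1.05 g/cm^3

1.05


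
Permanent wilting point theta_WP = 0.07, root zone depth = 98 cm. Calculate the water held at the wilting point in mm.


Step 1: Water (mm) = theta_WP * depth * 10
Step 2: Water = 0.07 * 98 * 10
Step 3: Water = 68.6 mm

68.6


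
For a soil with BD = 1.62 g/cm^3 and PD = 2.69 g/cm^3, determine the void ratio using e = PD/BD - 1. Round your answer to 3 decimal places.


Step 1: e = PD / BD - 1
Step 2: e = 2.69 / 1.62 - 1
Step 3: e = 1.66049 - 1
Step 4: e = 0.66

0.66


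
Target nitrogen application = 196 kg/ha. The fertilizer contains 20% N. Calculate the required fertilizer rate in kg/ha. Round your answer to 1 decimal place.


Step 1: Fertilizer rate = target N / (N content / 100)
Step 2: Rate = 196 / (20 / 100)
Step 3: Rate = 196 / 0.2
Step 4: Rate = 980.0 kg/ha

980.0


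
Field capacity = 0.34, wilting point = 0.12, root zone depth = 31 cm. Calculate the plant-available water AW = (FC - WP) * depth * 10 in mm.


Step 1: Available water = (FC - WP) * depth * 10
Step 2: AW = (0.34 - 0.12) * 31 * 10
Step 3: AW = 0.22 * 31 * 10
Step 4: AW = 68.2 mm

68.2


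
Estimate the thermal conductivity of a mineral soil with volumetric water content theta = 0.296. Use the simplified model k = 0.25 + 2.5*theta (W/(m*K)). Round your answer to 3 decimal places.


Step 1: k = 0.25 + 2.5 * theta
Step 2: k = 0.25 + 2.5 * 0.296
Step 3: k = 0.25 + 0.74
Step 4: k = 0.99 W/(m*K)

0.99


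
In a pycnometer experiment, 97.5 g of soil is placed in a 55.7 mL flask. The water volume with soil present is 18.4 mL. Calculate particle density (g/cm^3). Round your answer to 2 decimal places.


Step 1: Volume of solids = flask volume - water volume with soil
Step 2: V_solids = 55.7 - 18.4 = 37.3 mL
Step 3: Particle density = mass / V_solids = 97.5 / 37.3 = 2.61 g/cm^3

2.61


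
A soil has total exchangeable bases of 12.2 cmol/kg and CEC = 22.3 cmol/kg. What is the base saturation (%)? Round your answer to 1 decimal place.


Step 1: BS = 100 * (sum of bases) / CEC
Step 2: BS = 100 * 12.2 / 22.3
Step 3: BS = 54.7%

54.7


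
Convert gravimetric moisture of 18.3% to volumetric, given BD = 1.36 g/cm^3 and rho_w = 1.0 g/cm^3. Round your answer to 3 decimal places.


Step 1: theta = (w / 100) * BD / rho_w
Step 2: theta = (18.3 / 100) * 1.36 / 1.0
Step 3: theta = 0.183 * 1.36
Step 4: theta = 0.249

0.249


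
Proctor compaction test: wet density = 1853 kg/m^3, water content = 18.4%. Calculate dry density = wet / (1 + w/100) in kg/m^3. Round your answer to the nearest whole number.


Step 1: Dry density = wet density / (1 + w/100)
Step 2: Dry density = 1853 / (1 + 18.4/100)
Step 3: Dry density = 1853 / 1.184
Step 4: Dry density = 1565 kg/m^3

1565


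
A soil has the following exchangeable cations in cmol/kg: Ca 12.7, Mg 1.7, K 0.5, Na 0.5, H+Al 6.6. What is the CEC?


Step 1: CEC = Ca + Mg + K + Na + (H+Al)
Step 2: CEC = 12.7 + 1.7 + 0.5 + 0.5 + 6.6
Step 3: CEC = 22.0 cmol/kg

22.0


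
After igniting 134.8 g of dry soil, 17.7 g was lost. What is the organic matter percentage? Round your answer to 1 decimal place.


Step 1: OM% = 100 * LOI / sample mass
Step 2: OM = 100 * 17.7 / 134.8
Step 3: OM = 13.1%

13.1


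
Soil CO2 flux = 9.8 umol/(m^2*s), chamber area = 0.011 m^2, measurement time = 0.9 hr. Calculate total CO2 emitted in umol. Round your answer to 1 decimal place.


Step 1: Convert time to seconds: 0.9 hr * 3600 = 3240.0 s
Step 2: Total = flux * area * time_s
Step 3: Total = 9.8 * 0.011 * 3240.0
Step 4: Total = 349.3 umol

349.3


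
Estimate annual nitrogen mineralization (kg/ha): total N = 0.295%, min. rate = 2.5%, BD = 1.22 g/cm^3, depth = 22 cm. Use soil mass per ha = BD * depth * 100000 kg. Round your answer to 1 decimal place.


Step 1: Soil mass per ha = BD * depth * 100000 = 1.22 * 22 * 100000 = 2684000 kg
Step 2: Total N pool = soil mass * N%/100 = 2684000 * 0.295/100 = 7917.8 kg/ha
Step 3: N mineralized = N pool * rate%/100 = 7917.8 * 2.5/100 = 197.9 kg/ha/yr

197.9


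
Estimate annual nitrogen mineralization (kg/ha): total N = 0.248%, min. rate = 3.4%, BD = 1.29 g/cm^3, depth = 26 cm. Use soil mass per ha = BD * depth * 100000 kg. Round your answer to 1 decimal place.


Step 1: Soil mass per ha = BD * depth * 100000 = 1.29 * 26 * 100000 = 3354000 kg
Step 2: Total N pool = soil mass * N%/100 = 3354000 * 0.248/100 = 8317.92 kg/ha
Step 3: N mineralized = N pool * rate%/100 = 8317.92 * 3.4/100 = 282.8 kg/ha/yr

282.8


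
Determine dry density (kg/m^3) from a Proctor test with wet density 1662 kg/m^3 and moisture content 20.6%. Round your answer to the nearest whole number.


Step 1: Dry density = wet density / (1 + w/100)
Step 2: Dry density = 1662 / (1 + 20.6/100)
Step 3: Dry density = 1662 / 1.206
Step 4: Dry density = 1378 kg/m^3

1378


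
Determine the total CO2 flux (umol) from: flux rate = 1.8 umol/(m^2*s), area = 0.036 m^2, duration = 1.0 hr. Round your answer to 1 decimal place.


Step 1: Convert time to seconds: 1.0 hr * 3600 = 3600.0 s
Step 2: Total = flux * area * time_s
Step 3: Total = 1.8 * 0.036 * 3600.0
Step 4: Total = 233.3 umol

233.3


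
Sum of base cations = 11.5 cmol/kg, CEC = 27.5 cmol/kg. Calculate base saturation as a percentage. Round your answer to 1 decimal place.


Step 1: BS = 100 * (sum of bases) / CEC
Step 2: BS = 100 * 11.5 / 27.5
Step 3: BS = 41.8%

41.8


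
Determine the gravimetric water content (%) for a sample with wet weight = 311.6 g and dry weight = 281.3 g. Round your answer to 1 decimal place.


Step 1: Water mass = wet - dry = 311.6 - 281.3 = 30.3 g
Step 2: w = 100 * water mass / dry mass
Step 3: w = 100 * 30.3 / 281.3 = 10.8%

10.8


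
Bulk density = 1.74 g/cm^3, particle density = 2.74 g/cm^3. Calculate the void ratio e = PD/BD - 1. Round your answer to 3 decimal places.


Step 1: e = PD / BD - 1
Step 2: e = 2.74 / 1.74 - 1
Step 3: e = 1.57471 - 1
Step 4: e = 0.575

0.575


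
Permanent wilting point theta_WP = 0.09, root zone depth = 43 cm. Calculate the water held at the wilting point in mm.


Step 1: Water (mm) = theta_WP * depth * 10
Step 2: Water = 0.09 * 43 * 10
Step 3: Water = 38.7 mm

38.7


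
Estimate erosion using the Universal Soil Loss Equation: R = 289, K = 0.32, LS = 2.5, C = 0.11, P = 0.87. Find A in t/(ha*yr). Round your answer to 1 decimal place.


Step 1: A = R * K * LS * C * P
Step 2: R * K = 289 * 0.32 = 92.48
Step 3: (R*K) * LS = 92.48 * 2.5 = 231.2
Step 4: * C * P = 231.2 * 0.11 * 0.87 = 22.1
Step 5: A = 22.1 t/(ha*yr)

22.1


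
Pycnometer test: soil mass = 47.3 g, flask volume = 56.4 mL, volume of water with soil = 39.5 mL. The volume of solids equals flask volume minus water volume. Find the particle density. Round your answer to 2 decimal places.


Step 1: Volume of solids = flask volume - water volume with soil
Step 2: V_solids = 56.4 - 39.5 = 16.9 mL
Step 3: Particle density = mass / V_solids = 47.3 / 16.9 = 2.8 g/cm^3

2.8


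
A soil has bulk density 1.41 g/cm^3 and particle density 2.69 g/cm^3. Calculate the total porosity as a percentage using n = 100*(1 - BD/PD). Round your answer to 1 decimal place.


Step 1: Formula: n = 100 * (1 - BD / PD)
Step 2: n = 100 * (1 - 1.41 / 2.69)
Step 3: n = 100 * (1 - 0.52416)
Step 4: n = 47.6%

47.6


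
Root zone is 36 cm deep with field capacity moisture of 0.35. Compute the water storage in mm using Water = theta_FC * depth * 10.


Step 1: Water (mm) = theta_FC * depth (cm) * 10
Step 2: Water = 0.35 * 36 * 10
Step 3: Water = 126.0 mm

126.0


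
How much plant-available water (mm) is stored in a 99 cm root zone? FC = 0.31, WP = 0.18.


Step 1: Available water = (FC - WP) * depth * 10
Step 2: AW = (0.31 - 0.18) * 99 * 10
Step 3: AW = 0.13 * 99 * 10
Step 4: AW = 128.7 mm

128.7


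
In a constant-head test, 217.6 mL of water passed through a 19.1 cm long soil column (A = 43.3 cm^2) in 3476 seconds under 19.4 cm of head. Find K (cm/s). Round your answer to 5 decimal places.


Step 1: K = Q * L / (A * t * h)
Step 2: Numerator = 217.6 * 19.1 = 4156.16
Step 3: Denominator = 43.3 * 3476 * 19.4 = 2919909.52
Step 4: K = 4156.16 / 2919909.52 = 0.00142 cm/s

0.00142


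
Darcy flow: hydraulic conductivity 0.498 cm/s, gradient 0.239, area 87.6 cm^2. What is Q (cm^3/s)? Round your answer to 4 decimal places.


Step 1: Apply Darcy's law: Q = K * i * A
Step 2: Q = 0.498 * 0.239 * 87.6
Step 3: Q = 10.4263 cm^3/s

10.4263


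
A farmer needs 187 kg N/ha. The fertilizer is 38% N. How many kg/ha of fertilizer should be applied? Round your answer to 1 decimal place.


Step 1: Fertilizer rate = target N / (N content / 100)
Step 2: Rate = 187 / (38 / 100)
Step 3: Rate = 187 / 0.38
Step 4: Rate = 492.1 kg/ha

492.1


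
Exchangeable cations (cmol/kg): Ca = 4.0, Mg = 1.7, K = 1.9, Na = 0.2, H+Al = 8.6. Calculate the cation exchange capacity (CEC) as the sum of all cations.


Step 1: CEC = Ca + Mg + K + Na + (H+Al)
Step 2: CEC = 4.0 + 1.7 + 1.9 + 0.2 + 8.6
Step 3: CEC = 16.4 cmol/kg

16.4


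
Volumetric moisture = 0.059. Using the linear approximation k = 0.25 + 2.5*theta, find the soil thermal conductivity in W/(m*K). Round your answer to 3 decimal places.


Step 1: k = 0.25 + 2.5 * theta
Step 2: k = 0.25 + 2.5 * 0.059
Step 3: k = 0.25 + 0.148
Step 4: k = 0.398 W/(m*K)

0.398


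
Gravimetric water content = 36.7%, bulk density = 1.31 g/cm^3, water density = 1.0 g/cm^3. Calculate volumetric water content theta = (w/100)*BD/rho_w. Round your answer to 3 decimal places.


Step 1: theta = (w / 100) * BD / rho_w
Step 2: theta = (36.7 / 100) * 1.31 / 1.0
Step 3: theta = 0.367 * 1.31
Step 4: theta = 0.481

0.481


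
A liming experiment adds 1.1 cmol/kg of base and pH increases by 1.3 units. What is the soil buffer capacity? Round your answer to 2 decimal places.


Step 1: BC = change in base / change in pH
Step 2: BC = 1.1 / 1.3
Step 3: BC = 0.85 cmol/(kg*pH unit)

0.85


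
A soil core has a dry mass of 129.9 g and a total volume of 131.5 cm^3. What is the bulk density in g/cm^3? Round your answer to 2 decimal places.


Step 1: Identify the formula: BD = dry mass / volume
Step 2: Substitute values: BD = 129.9 / 131.5
Step 3: BD = 0.99 g/cm^3

0.99


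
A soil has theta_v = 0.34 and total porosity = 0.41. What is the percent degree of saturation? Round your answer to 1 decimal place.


Step 1: S = 100 * theta_v / n
Step 2: S = 100 * 0.34 / 0.41
Step 3: S = 82.9%

82.9


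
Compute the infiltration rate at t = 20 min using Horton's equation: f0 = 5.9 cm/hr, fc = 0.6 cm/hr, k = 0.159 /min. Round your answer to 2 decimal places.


Step 1: f = fc + (f0 - fc) * exp(-k * t)
Step 2: exp(-0.159 * 20) = 0.041586
Step 3: f = 0.6 + (5.9 - 0.6) * 0.041586
Step 4: f = 0.6 + 5.3 * 0.041586
Step 5: f = 0.82 cm/hr

0.82


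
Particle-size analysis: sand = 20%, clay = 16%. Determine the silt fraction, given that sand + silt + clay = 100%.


Step 1: sand + silt + clay = 100%
Step 2: silt = 100 - sand - clay
Step 3: silt = 100 - 20 - 16
Step 4: silt = 64%

64


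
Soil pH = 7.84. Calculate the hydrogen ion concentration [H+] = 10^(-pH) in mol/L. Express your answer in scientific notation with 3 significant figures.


Step 1: [H+] = 10^(-pH)
Step 2: [H+] = 10^(-7.84)
Step 3: [H+] = 1.45e-08 mol/L

1.45e-08


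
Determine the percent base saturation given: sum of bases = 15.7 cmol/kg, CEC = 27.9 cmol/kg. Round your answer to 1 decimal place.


Step 1: BS = 100 * (sum of bases) / CEC
Step 2: BS = 100 * 15.7 / 27.9
Step 3: BS = 56.3%

56.3


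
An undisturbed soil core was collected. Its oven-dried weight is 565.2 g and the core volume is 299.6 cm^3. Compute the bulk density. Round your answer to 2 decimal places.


Step 1: Identify the formula: BD = dry mass / volume
Step 2: Substitute values: BD = 565.2 / 299.6
Step 3: BD = 1.89 g/cm^3

1.89


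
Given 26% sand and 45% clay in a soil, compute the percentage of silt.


Step 1: sand + silt + clay = 100%
Step 2: silt = 100 - sand - clay
Step 3: silt = 100 - 26 - 45
Step 4: silt = 29%

29


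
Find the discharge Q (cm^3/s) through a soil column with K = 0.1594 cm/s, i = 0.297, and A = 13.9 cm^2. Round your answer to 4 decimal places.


Step 1: Apply Darcy's law: Q = K * i * A
Step 2: Q = 0.1594 * 0.297 * 13.9
Step 3: Q = 0.6581 cm^3/s

0.6581


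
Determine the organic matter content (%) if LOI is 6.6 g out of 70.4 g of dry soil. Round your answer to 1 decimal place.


Step 1: OM% = 100 * LOI / sample mass
Step 2: OM = 100 * 6.6 / 70.4
Step 3: OM = 9.4%

9.4


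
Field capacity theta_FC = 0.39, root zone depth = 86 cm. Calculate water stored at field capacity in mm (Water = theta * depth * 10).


Step 1: Water (mm) = theta_FC * depth (cm) * 10
Step 2: Water = 0.39 * 86 * 10
Step 3: Water = 335.4 mm

335.4


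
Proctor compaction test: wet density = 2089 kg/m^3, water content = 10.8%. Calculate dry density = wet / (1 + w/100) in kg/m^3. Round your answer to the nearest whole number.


Step 1: Dry density = wet density / (1 + w/100)
Step 2: Dry density = 2089 / (1 + 10.8/100)
Step 3: Dry density = 2089 / 1.108
Step 4: Dry density = 1885 kg/m^3

1885


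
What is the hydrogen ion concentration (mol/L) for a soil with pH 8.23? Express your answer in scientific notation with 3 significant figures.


Step 1: [H+] = 10^(-pH)
Step 2: [H+] = 10^(-8.23)
Step 3: [H+] = 5.89e-09 mol/L

5.89e-09


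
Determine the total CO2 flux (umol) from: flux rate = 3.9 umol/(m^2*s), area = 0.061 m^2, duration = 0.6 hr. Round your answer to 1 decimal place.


Step 1: Convert time to seconds: 0.6 hr * 3600 = 2160.0 s
Step 2: Total = flux * area * time_s
Step 3: Total = 3.9 * 0.061 * 2160.0
Step 4: Total = 513.9 umol

513.9


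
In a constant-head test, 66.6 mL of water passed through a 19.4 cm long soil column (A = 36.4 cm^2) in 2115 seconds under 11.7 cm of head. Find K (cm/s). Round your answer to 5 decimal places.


Step 1: K = Q * L / (A * t * h)
Step 2: Numerator = 66.6 * 19.4 = 1292.04
Step 3: Denominator = 36.4 * 2115 * 11.7 = 900736.2
Step 4: K = 1292.04 / 900736.2 = 0.00143 cm/s

0.00143


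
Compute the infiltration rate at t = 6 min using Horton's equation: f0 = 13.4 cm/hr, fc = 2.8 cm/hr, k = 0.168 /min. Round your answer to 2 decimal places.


Step 1: f = fc + (f0 - fc) * exp(-k * t)
Step 2: exp(-0.168 * 6) = 0.364948
Step 3: f = 2.8 + (13.4 - 2.8) * 0.364948
Step 4: f = 2.8 + 10.6 * 0.364948
Step 5: f = 6.67 cm/hr

6.67


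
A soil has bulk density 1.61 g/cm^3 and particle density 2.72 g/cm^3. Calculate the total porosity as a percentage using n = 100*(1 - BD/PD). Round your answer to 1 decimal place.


Step 1: Formula: n = 100 * (1 - BD / PD)
Step 2: n = 100 * (1 - 1.61 / 2.72)
Step 3: n = 100 * (1 - 0.59191)
Step 4: n = 40.8%

40.8


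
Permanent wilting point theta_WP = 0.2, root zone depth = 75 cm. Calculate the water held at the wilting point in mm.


Step 1: Water (mm) = theta_WP * depth * 10
Step 2: Water = 0.2 * 75 * 10
Step 3: Water = 150.0 mm

150.0


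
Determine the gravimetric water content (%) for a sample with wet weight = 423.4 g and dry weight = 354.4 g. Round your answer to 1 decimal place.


Step 1: Water mass = wet - dry = 423.4 - 354.4 = 69.0 g
Step 2: w = 100 * water mass / dry mass
Step 3: w = 100 * 69.0 / 354.4 = 19.5%

19.5


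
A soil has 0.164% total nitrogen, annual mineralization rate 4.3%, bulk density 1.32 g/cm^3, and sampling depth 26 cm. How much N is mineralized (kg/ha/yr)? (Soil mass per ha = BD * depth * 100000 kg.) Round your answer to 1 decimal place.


Step 1: Soil mass per ha = BD * depth * 100000 = 1.32 * 26 * 100000 = 3432000 kg
Step 2: Total N pool = soil mass * N%/100 = 3432000 * 0.164/100 = 5628.48 kg/ha
Step 3: N mineralized = N pool * rate%/100 = 5628.48 * 4.3/100 = 242.0 kg/ha/yr

242.0


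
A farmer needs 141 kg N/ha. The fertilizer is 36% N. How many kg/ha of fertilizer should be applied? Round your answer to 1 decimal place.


Step 1: Fertilizer rate = target N / (N content / 100)
Step 2: Rate = 141 / (36 / 100)
Step 3: Rate = 141 / 0.36
Step 4: Rate = 391.7 kg/ha

391.7


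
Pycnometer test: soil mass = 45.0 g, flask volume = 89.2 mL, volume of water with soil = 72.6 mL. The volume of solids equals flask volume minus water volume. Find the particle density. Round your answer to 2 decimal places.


Step 1: Volume of solids = flask volume - water volume with soil
Step 2: V_solids = 89.2 - 72.6 = 16.6 mL
Step 3: Particle density = mass / V_solids = 45.0 / 16.6 = 2.71 g/cm^3

2.71


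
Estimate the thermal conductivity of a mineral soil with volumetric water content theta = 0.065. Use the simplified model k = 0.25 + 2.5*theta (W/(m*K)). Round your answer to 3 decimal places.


Step 1: k = 0.25 + 2.5 * theta
Step 2: k = 0.25 + 2.5 * 0.065
Step 3: k = 0.25 + 0.163
Step 4: k = 0.413 W/(m*K)

0.413


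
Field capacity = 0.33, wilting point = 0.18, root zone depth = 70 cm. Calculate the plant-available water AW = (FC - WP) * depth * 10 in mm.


Step 1: Available water = (FC - WP) * depth * 10
Step 2: AW = (0.33 - 0.18) * 70 * 10
Step 3: AW = 0.15 * 70 * 10
Step 4: AW = 105.0 mm

105.0


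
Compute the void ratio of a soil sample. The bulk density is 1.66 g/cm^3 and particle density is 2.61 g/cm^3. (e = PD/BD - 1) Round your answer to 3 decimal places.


Step 1: e = PD / BD - 1
Step 2: e = 2.61 / 1.66 - 1
Step 3: e = 1.57229 - 1
Step 4: e = 0.572

0.572


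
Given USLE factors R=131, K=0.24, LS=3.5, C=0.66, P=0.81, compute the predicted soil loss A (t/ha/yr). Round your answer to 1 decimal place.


Step 1: A = R * K * LS * C * P
Step 2: R * K = 131 * 0.24 = 31.44
Step 3: (R*K) * LS = 31.44 * 3.5 = 110.04
Step 4: * C * P = 110.04 * 0.66 * 0.81 = 58.8
Step 5: A = 58.8 t/(ha*yr)

58.8


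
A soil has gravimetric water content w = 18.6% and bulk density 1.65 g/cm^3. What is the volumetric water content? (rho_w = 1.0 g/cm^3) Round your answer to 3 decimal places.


Step 1: theta = (w / 100) * BD / rho_w
Step 2: theta = (18.6 / 100) * 1.65 / 1.0
Step 3: theta = 0.186 * 1.65
Step 4: theta = 0.307

0.307


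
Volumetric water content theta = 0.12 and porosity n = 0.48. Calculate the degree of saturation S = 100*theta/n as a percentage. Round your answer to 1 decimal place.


Step 1: S = 100 * theta_v / n
Step 2: S = 100 * 0.12 / 0.48
Step 3: S = 25.0%

25.0


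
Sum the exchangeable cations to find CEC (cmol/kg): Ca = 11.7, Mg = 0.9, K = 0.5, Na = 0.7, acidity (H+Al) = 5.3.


Step 1: CEC = Ca + Mg + K + Na + (H+Al)
Step 2: CEC = 11.7 + 0.9 + 0.5 + 0.7 + 5.3
Step 3: CEC = 19.1 cmol/kg

19.1


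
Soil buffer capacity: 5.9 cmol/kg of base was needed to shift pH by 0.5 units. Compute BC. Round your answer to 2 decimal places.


Step 1: BC = change in base / change in pH
Step 2: BC = 5.9 / 0.5
Step 3: BC = 11.8 cmol/(kg*pH unit)

11.8


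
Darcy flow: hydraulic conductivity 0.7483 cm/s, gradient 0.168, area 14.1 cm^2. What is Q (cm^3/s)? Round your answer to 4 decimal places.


Step 1: Apply Darcy's law: Q = K * i * A
Step 2: Q = 0.7483 * 0.168 * 14.1
Step 3: Q = 1.7726 cm^3/s

1.7726


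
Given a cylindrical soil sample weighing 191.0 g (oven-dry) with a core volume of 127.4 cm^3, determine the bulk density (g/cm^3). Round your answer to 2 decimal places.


Step 1: Identify the formula: BD = dry mass / volume
Step 2: Substitute values: BD = 191.0 / 127.4
Step 3: BD = 1.5 g/cm^3

1.5


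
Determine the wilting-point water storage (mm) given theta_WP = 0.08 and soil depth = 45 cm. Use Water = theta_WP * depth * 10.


Step 1: Water (mm) = theta_WP * depth * 10
Step 2: Water = 0.08 * 45 * 10
Step 3: Water = 36.0 mm

36.0


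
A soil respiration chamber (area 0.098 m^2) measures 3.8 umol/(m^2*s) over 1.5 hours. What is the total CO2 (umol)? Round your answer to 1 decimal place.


Step 1: Convert time to seconds: 1.5 hr * 3600 = 5400.0 s
Step 2: Total = flux * area * time_s
Step 3: Total = 3.8 * 0.098 * 5400.0
Step 4: Total = 2011.0 umol

2011.0


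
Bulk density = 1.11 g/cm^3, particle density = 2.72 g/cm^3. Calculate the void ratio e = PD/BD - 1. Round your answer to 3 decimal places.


Step 1: e = PD / BD - 1
Step 2: e = 2.72 / 1.11 - 1
Step 3: e = 2.45045 - 1
Step 4: e = 1.45

1.45


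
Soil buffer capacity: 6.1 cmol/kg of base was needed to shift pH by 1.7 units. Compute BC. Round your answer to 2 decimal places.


Step 1: BC = change in base / change in pH
Step 2: BC = 6.1 / 1.7
Step 3: BC = 3.59 cmol/(kg*pH unit)

3.59


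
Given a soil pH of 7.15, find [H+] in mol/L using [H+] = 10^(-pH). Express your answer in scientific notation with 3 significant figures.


Step 1: [H+] = 10^(-pH)
Step 2: [H+] = 10^(-7.15)
Step 3: [H+] = 7.08e-08 mol/L

7.08e-08


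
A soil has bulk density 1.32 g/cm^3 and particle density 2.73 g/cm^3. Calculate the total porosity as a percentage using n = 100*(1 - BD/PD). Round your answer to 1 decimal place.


Step 1: Formula: n = 100 * (1 - BD / PD)
Step 2: n = 100 * (1 - 1.32 / 2.73)
Step 3: n = 100 * (1 - 0.48352)
Step 4: n = 51.6%

51.6


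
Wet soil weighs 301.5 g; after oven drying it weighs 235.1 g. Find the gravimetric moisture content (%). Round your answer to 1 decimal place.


Step 1: Water mass = wet - dry = 301.5 - 235.1 = 66.4 g
Step 2: w = 100 * water mass / dry mass
Step 3: w = 100 * 66.4 / 235.1 = 28.2%

28.2


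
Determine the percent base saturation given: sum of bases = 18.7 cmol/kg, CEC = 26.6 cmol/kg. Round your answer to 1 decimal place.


Step 1: BS = 100 * (sum of bases) / CEC
Step 2: BS = 100 * 18.7 / 26.6
Step 3: BS = 70.3%

70.3


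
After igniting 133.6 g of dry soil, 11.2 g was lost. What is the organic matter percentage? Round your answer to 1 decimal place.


Step 1: OM% = 100 * LOI / sample mass
Step 2: OM = 100 * 11.2 / 133.6
Step 3: OM = 8.4%

8.4


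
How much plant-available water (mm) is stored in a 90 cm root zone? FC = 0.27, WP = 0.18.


Step 1: Available water = (FC - WP) * depth * 10
Step 2: AW = (0.27 - 0.18) * 90 * 10
Step 3: AW = 0.09 * 90 * 10
Step 4: AW = 81.0 mm

81.0


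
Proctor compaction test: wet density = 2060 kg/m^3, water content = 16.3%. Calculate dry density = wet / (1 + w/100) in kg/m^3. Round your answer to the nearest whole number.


Step 1: Dry density = wet density / (1 + w/100)
Step 2: Dry density = 2060 / (1 + 16.3/100)
Step 3: Dry density = 2060 / 1.163
Step 4: Dry density = 1771 kg/m^3

1771


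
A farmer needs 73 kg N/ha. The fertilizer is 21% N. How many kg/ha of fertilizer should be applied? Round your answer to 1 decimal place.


Step 1: Fertilizer rate = target N / (N content / 100)
Step 2: Rate = 73 / (21 / 100)
Step 3: Rate = 73 / 0.21
Step 4: Rate = 347.6 kg/ha

347.6


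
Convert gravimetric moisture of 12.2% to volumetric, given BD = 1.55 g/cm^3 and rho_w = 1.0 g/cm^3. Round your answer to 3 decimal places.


Step 1: theta = (w / 100) * BD / rho_w
Step 2: theta = (12.2 / 100) * 1.55 / 1.0
Step 3: theta = 0.122 * 1.55
Step 4: theta = 0.189

0.189


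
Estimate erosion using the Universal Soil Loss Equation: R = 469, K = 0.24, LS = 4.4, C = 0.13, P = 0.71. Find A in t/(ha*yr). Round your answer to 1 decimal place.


Step 1: A = R * K * LS * C * P
Step 2: R * K = 469 * 0.24 = 112.56
Step 3: (R*K) * LS = 112.56 * 4.4 = 495.264
Step 4: * C * P = 495.264 * 0.13 * 0.71 = 45.7
Step 5: A = 45.7 t/(ha*yr)

45.7


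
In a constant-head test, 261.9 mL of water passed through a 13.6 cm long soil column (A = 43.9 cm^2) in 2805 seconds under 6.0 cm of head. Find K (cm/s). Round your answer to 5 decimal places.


Step 1: K = Q * L / (A * t * h)
Step 2: Numerator = 261.9 * 13.6 = 3561.84
Step 3: Denominator = 43.9 * 2805 * 6.0 = 738837.0
Step 4: K = 3561.84 / 738837.0 = 0.00482 cm/s

0.00482


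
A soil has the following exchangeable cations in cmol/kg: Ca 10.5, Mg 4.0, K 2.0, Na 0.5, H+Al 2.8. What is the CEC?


Step 1: CEC = Ca + Mg + K + Na + (H+Al)
Step 2: CEC = 10.5 + 4.0 + 2.0 + 0.5 + 2.8
Step 3: CEC = 19.8 cmol/kg

19.8


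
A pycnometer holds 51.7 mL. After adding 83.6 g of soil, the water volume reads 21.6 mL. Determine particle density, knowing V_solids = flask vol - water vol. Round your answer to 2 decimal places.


Step 1: Volume of solids = flask volume - water volume with soil
Step 2: V_solids = 51.7 - 21.6 = 30.1 mL
Step 3: Particle density = mass / V_solids = 83.6 / 30.1 = 2.78 g/cm^3

2.78


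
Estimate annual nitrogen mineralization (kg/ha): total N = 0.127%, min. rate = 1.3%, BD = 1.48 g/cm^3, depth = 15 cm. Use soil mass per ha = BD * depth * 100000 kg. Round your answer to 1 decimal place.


Step 1: Soil mass per ha = BD * depth * 100000 = 1.48 * 15 * 100000 = 2220000 kg
Step 2: Total N pool = soil mass * N%/100 = 2220000 * 0.127/100 = 2819.4 kg/ha
Step 3: N mineralized = N pool * rate%/100 = 2819.4 * 1.3/100 = 36.7 kg/ha/yr

36.7


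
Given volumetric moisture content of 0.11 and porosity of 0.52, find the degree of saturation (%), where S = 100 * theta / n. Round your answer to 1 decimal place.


Step 1: S = 100 * theta_v / n
Step 2: S = 100 * 0.11 / 0.52
Step 3: S = 21.2%

21.2


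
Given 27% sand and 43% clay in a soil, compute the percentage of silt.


Step 1: sand + silt + clay = 100%
Step 2: silt = 100 - sand - clay
Step 3: silt = 100 - 27 - 43
Step 4: silt = 30%

30


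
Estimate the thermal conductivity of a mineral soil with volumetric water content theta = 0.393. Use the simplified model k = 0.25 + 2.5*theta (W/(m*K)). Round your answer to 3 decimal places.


Step 1: k = 0.25 + 2.5 * theta
Step 2: k = 0.25 + 2.5 * 0.393
Step 3: k = 0.25 + 0.983
Step 4: k = 1.233 W/(m*K)

1.233


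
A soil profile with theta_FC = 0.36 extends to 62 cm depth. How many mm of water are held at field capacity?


Step 1: Water (mm) = theta_FC * depth (cm) * 10
Step 2: Water = 0.36 * 62 * 10
Step 3: Water = 223.2 mm

223.2


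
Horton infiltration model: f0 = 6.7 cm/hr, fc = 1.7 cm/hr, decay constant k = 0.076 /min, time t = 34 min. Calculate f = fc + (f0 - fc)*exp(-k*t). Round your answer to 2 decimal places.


Step 1: f = fc + (f0 - fc) * exp(-k * t)
Step 2: exp(-0.076 * 34) = 0.075472
Step 3: f = 1.7 + (6.7 - 1.7) * 0.075472
Step 4: f = 1.7 + 5.0 * 0.075472
Step 5: f = 2.08 cm/hr

2.08


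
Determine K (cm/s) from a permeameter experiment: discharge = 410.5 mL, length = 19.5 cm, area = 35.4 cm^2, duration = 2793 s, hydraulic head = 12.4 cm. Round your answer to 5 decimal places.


Step 1: K = Q * L / (A * t * h)
Step 2: Numerator = 410.5 * 19.5 = 8004.75
Step 3: Denominator = 35.4 * 2793 * 12.4 = 1226015.28
Step 4: K = 8004.75 / 1226015.28 = 0.00653 cm/s

0.00653


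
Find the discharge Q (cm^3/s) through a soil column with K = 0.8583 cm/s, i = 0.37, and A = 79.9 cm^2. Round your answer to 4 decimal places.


Step 1: Apply Darcy's law: Q = K * i * A
Step 2: Q = 0.8583 * 0.37 * 79.9
Step 3: Q = 25.3739 cm^3/s

25.3739
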